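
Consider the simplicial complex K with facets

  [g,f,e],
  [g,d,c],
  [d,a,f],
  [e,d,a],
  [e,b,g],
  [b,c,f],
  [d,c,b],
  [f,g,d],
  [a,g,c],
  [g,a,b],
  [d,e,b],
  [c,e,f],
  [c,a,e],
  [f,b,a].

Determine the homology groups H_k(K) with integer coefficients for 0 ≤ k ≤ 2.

K has 7 vertices, 21 edges, 14 triangles.
rank ∂_0 = 0, rank ∂_1 = 6 ⇒ b_0 = 7 − 0 − 6 = 1; all invariant factors of ∂_1 are 1 so no torsion. So H_0 ≅ Z.
rank ∂_1 = 6, rank ∂_2 = 13 ⇒ b_1 = 21 − 6 − 13 = 2; all invariant factors of ∂_2 are 1 so no torsion. So H_1 ≅ Z^2.
rank ∂_2 = 13, rank ∂_3 = 0 ⇒ b_2 = 14 − 13 − 0 = 1. So H_2 ≅ Z.

H_0 = Z,  H_1 = Z^2,  H_2 = Z.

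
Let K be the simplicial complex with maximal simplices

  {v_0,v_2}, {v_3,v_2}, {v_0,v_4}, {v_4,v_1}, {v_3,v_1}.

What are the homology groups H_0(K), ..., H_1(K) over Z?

We work with the vertex ordering v_0 < v_1 < v_2 < v_3 < v_4. The simplices of K, each written with vertices in increasing order, are:

  0-simplices (5): [v_0], [v_1], [v_2], [v_3], [v_4]
  1-simplices (5): [v_0,v_2], [v_0,v_4], [v_1,v_3], [v_1,v_4], [v_2,v_3]

Hence C_0 ≅ Z^5, C_1 ≅ Z^5.

The boundary map ∂_1: C_1 → C_0 is given by ∂[p,q] = [q] − [p].
This gives a 5×5 integer matrix of rank 4; reducing to Smith normal form yields diagonal entries (1,1,1,1).

Reading off H_k = ker ∂_k / im ∂_{k+1}:

  H_0: rank C_0 − rank ∂_1 = 5 − 4 = 1, and the invariant factors of ∂_1 are all 1, so H_0 = Z.
  H_1: rank ker ∂_1 − rank ∂_2 = (5 − 4) − 0 = 1, and there is no ∂_2, so H_1 = Z.

As a check, the Euler characteristic is 5 − 5 = 0, which agrees with 1 − 1 = 0.

H_0 = Z,  H_1 = Z.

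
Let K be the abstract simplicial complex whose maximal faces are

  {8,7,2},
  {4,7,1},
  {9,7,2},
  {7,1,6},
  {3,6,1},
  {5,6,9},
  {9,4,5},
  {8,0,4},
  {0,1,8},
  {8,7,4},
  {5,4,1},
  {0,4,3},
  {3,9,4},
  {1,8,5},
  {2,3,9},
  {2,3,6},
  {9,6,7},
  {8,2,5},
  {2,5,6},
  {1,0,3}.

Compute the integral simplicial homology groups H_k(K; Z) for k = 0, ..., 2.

H_0 = Z,  H_1 = Z ⊕ Z/2,  H_2 = 0.

Take the total order 0 < 1 < 2 < 3 < 4 < 5 < 6 < 7 < 8 < 9 on the vertex set. Then K (dimension 2) consists of the simplices:

  0-simplices (10): [0], [1], [2], [3], [4], [5], [6], [7], [8], [9]
  1-simplices (30): (30 of them)
  2-simplices (20): (20 of them)

so the chain groups are C_0 ≅ Z^10, C_1 ≅ Z^30, C_2 ≅ Z^20.

∂_1: C_1 → C_0 is given by ∂[p,q] = [q] − [p]. For instance
  ∂[3,6] = [6] − [3].
The 10×30 boundary matrix has rank 9 and Smith normal form diag(1,1,1,1,1,1,1,1,1).

Boundary ∂_2: C_2 → C_1 sends each 2-simplex [p,q,r] to [q,r] − [p,r] + [p,q]. For instance
  ∂[2,3,9] = [3,9] − [2,9] + [2,3],
  ∂[1,4,7] = [4,7] − [1,7] + [1,4].
As a 30×20 matrix over Z this has rank 20, with invariant factors (1,1,1,1,1,1,1,1,1,1,1,1,1,1,1,1,1,1,1,2).

Computing H_k = (kernel of ∂_k) / (image of ∂_{k+1}):

  H_0: rank C_0 − rank ∂_1 = 10 − 9 = 1, and the invariant factors of ∂_1 are all 1, so H_0 ≅ Z.
  H_1: rank ker ∂_1 − rank ∂_2 = (30 − 9) − 20 = 1, and ∂_2 has invariant factor 2 > 1, so H_1 ≅ Z ⊕ Z/2.
  H_2: rank ker ∂_2 − rank ∂_3 = (20 − 20) − 0 = 0, and there is no ∂_3, so H_2 ≅ 0.

(K is a triangulation of the Klein bottle.)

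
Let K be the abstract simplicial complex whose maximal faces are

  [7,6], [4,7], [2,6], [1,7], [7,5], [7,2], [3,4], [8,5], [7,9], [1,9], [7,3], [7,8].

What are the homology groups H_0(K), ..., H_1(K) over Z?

Fix the vertex order 1 < 2 < 3 < 4 < 5 < 6 < 7 < 8 < 9 and write every simplex with vertices in increasing order. Then dim K = 1 and the simplices of K are:

  0-simplices (9): [1], [2], [3], [4], [5], [6], [7], [8], [9]
  1-simplices (12): [1,7], [1,9], [2,6], [2,7], [3,4], [3,7], [4,7], [5,7], [5,8], [6,7], [7,8], [7,9]

giving chain groups C_0 ≅ Z^9, C_1 ≅ Z^12.

The boundary map ∂_1: C_1 → C_0 maps an edge to its endpoints' difference, ∂[p,q] = q − p. For instance
  ∂[5,7] = [7] − [5].
The resulting 9×12 matrix has rank 8, and its Smith normal form has invariant factors (1,1,1,1,1,1,1,1).

Computing H_k = (kernel of ∂_k) / (image of ∂_{k+1}):

  H_0: rank C_0 − rank ∂_1 = 9 − 8 = 1, and the invariant factors of ∂_1 are all 1, so H_0 = Z.
  H_1: rank ker ∂_1 − rank ∂_2 = (12 − 8) − 0 = 4, and there is no ∂_2, so H_1 = Z^4.

(K is a triangulation of a wedge of 4 circles.)

H_0 ≅ Z,  H_1 ≅ Z^4.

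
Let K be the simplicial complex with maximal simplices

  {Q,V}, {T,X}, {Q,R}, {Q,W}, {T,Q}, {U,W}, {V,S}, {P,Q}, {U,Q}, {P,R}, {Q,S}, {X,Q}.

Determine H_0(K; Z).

K has 9 vertices, 12 edges.
rank ∂_0 = 0, rank ∂_1 = 8 ⇒ b_0 = 9 − 0 − 8 = 1; all invariant factors of ∂_1 are 1 so no torsion. So H_0 ≅ Z.

H_0 ≅ Z.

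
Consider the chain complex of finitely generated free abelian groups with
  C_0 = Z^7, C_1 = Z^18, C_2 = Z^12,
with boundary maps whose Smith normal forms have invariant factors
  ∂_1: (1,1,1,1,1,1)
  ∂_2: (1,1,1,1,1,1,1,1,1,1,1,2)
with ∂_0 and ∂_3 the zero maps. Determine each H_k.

H_0: b_0 = 7 − 0 − 6 = 1; torsion from ∂_1 factors > 1: none. So H_0 ≅ Z.
H_1: b_1 = 18 − 6 − 12 = 0; torsion from ∂_2 factors > 1: [2]. So H_1 ≅ Z/2Z.
H_2: b_2 = 12 − 12 − 0 = 0; torsion from ∂_3 factors > 1: none. So H_2 ≅ 0.

H_0 ≅ Z,  H_1 ≅ Z/2Z,  H_2 = 0.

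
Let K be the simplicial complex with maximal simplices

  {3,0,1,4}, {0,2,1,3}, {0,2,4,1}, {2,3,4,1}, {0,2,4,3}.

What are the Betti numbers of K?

Fix the vertex order 0 < 1 < 2 < 3 < 4 and write every simplex with vertices in increasing order. Then dim K = 3 and the simplices of K are:

  0-simplices (5): [0], [1], [2], [3], [4]
  1-simplices (10): [0,1], [0,2], [0,3], [0,4], [1,2], [1,3], [1,4], [2,3], [2,4], [3,4]
  2-simplices (10): [0,1,2], [0,1,3], [0,1,4], [0,2,3], [0,2,4], [0,3,4], [1,2,3], [1,2,4], [1,3,4], [2,3,4]
  3-simplices (5): [0,1,2,3], [0,1,2,4], [0,1,3,4], [0,2,3,4], [1,2,3,4]

giving chain groups C_0 ≅ Z^5, C_1 ≅ Z^10, C_2 ≅ Z^10, C_3 ≅ Z^5.

∂_1: C_1 → C_0 is given by ∂[p,q] = [q] − [p]. For instance
  ∂[0,2] = [2] − [0].
This gives a 5×10 integer matrix of rank 4; reducing to Smith normal form yields diagonal entries (1,1,1,1).

The boundary map ∂_2: C_2 → C_1 acts by ∂[p,q,r] = [q,r] − [p,r] + [p,q]. For instance
  ∂[0,1,3] = [1,3] − [0,3] + [0,1],
  ∂[0,1,2] = [1,2] − [0,2] + [0,1].
This gives a 10×10 integer matrix of rank 6; reducing to Smith normal form yields diagonal entries (1,1,1,1,1,1).

Boundary ∂_3: C_3 → C_2 sends each 3-simplex σ to the alternating sum Σ_i (−1)^i (σ with its i-th vertex removed). For instance
  ∂[0,1,3,4] = [1,3,4] − [0,3,4] + [0,1,4] − [0,1,3],
  ∂[0,1,2,3] = [1,2,3] − [0,2,3] + [0,1,3] − [0,1,2].
As a 10×5 matrix over Z this has rank 4, with invariant factors (1,1,1,1).

Reading off H_k = ker ∂_k / im ∂_{k+1}:

  H_0: rank C_0 − rank ∂_1 = 5 − 4 = 1, and the invariant factors of ∂_1 are all 1, so H_0 ≅ Z.
  H_1: rank ker ∂_1 − rank ∂_2 = (10 − 4) − 6 = 0, and the invariant factors of ∂_2 are all 1, so H_1 ≅ 0.
  H_2: rank ker ∂_2 − rank ∂_3 = (10 − 6) − 4 = 0, and the invariant factors of ∂_3 are all 1, so H_2 ≅ 0.
  H_3: rank ker ∂_3 − rank ∂_4 = (5 − 4) − 0 = 1, and there is no ∂_4, so H_3 ≅ Z.

(K is a triangulation of the 3-sphere S^3.)

Hence the Betti numbers are b_0 = 1, b_1 = 0, b_2 = 0, b_3 = 1.

b_0 = 1, b_1 = 0, b_2 = 0, b_3 = 1.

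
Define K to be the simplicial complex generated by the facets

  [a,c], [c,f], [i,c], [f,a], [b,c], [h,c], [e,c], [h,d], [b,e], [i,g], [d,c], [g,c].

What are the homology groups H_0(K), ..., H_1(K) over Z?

Order the vertices as a < b < c < d < e < f < g < h < i. Listing each simplex with vertices in this order, K has dimension 1 with simplices:

  0-simplices (9): a, b, c, d, e, f, g, h, i
  1-simplices (12): ac, af, bc, be, cd, ce, cf, cg, ch, ci, dh, gi

so the chain groups are C_0 ≅ Z^9, C_1 ≅ Z^12.

Boundary ∂_1: C_1 → C_0 is given by ∂[p,q] = [q] − [p].
As a 9×12 matrix over Z this has rank 8, with invariant factors (1,1,1,1,1,1,1,1).

Reading off H_k = ker ∂_k / im ∂_{k+1}:

  H_0: rank C_0 − rank ∂_1 = 9 − 8 = 1, and the invariant factors of ∂_1 are all 1, so H_0 = Z.
  H_1: rank ker ∂_1 − rank ∂_2 = (12 − 8) − 0 = 4, and there is no ∂_2, so H_1 = Z^4.

H_0 ≅ Z,  H_1 ≅ Z^4.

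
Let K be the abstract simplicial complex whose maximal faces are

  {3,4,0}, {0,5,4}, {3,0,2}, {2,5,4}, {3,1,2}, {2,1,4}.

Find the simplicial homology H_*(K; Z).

We work with the vertex ordering 0 < 1 < 2 < 3 < 4 < 5. The simplices of K, each written with vertices in increasing order, are:

  0-simplices (6): [0], [1], [2], [3], [4], [5]
  1-simplices (12): [0,2], [0,3], [0,4], [0,5], [1,2], [1,3], [1,4], [2,3], [2,4], [2,5], [3,4], [4,5]
  2-simplices (6): [0,2,3], [0,3,4], [0,4,5], [1,2,3], [1,2,4], [2,4,5]

giving chain groups C_0 ≅ Z^6, C_1 ≅ Z^12, C_2 ≅ Z^6.

Boundary ∂_1: C_1 → C_0 maps an edge to its endpoints' difference, ∂[p,q] = q − p.
This gives a 6×12 integer matrix of rank 5; reducing to Smith normal form yields diagonal entries (1,1,1,1,1).

Boundary ∂_2: C_2 → C_1 maps a triangle to the signed sum of its edges. For instance
  ∂[1,2,3] = [2,3] − [1,3] + [1,2],
  ∂[0,3,4] = [3,4] − [0,4] + [0,3].
The 12×6 boundary matrix has rank 6 and Smith normal form diag(1,1,1,1,1,1).

Computing H_k = (kernel of ∂_k) / (image of ∂_{k+1}):

  H_0: rank C_0 − rank ∂_1 = 6 − 5 = 1, and the invariant factors of ∂_1 are all 1, so H_0 ≅ Z.
  H_1: rank ker ∂_1 − rank ∂_2 = (12 − 5) − 6 = 1, and the invariant factors of ∂_2 are all 1, so H_1 ≅ Z.
  H_2: rank ker ∂_2 − rank ∂_3 = (6 − 6) − 0 = 0, and there is no ∂_3, so H_2 ≅ 0.

(K is a triangulation of the cylinder S^1 x I.)

H_0 = Z,  H_1 = Z,  H_2 = 0.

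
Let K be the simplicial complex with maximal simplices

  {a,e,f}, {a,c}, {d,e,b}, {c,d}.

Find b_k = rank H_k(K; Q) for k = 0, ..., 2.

b_0 = 1, b_1 = 1, b_2 = 0.

We work with the vertex ordering a < b < c < d < e < f. The simplices of K, each written with vertices in increasing order, are:

  0-simplices (6): a, b, c, d, e, f
  1-simplices (8): ac, ae, af, bd, be, cd, de, ef
  2-simplices (2): aef, bde

Hence C_0 ≅ Z^6, C_1 ≅ Z^8, C_2 ≅ Z^2.

The boundary map ∂_1: C_1 → C_0 is given by ∂[p,q] = [q] − [p]. For instance
  ∂ae = e − a.
The resulting 6×8 matrix has rank 5, and its Smith normal form has invariant factors (1,1,1,1,1).

Boundary ∂_2: C_2 → C_1 acts by ∂[p,q,r] = [q,r] − [p,r] + [p,q]. For instance
  ∂aef = ef − af + ae,
  ∂bde = de − be + bd.
The resulting 8×2 matrix has rank 2, and its Smith normal form has invariant factors (1,1).

Computing H_k = (kernel of ∂_k) / (image of ∂_{k+1}):

  H_0: rank C_0 − rank ∂_1 = 6 − 5 = 1, and the invariant factors of ∂_1 are all 1, so H_0 ≅ Z.
  H_1: rank ker ∂_1 − rank ∂_2 = (8 − 5) − 2 = 1, and the invariant factors of ∂_2 are all 1, so H_1 ≅ Z.
  H_2: rank ker ∂_2 − rank ∂_3 = (2 − 2) − 0 = 0, and there is no ∂_3, so H_2 ≅ 0.

Hence the Betti numbers are b_0 = 1, b_1 = 1, b_2 = 0.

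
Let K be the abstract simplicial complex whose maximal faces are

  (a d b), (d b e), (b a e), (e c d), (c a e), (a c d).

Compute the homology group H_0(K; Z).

We work with the vertex ordering a < b < c < d < e. The simplices of K, each written with vertices in increasing order, are:

  0-simplices (5): a, b, c, d, e
  1-simplices (9): ab, ac, ad, ae, bd, be, cd, ce, de
  2-simplices (6): abd, abe, acd, ace, bde, cde

giving chain groups C_0 ≅ Z^5, C_1 ≅ Z^9, C_2 ≅ Z^6.

∂_1: C_1 → C_0 is given by ∂[p,q] = [q] − [p]. For instance
  ∂ae = e − a.
This gives a 5×9 integer matrix of rank 4; reducing to Smith normal form yields diagonal entries (1,1,1,1).

∂_2: C_2 → C_1 sends each 2-simplex [p,q,r] to [q,r] − [p,r] + [p,q]. For instance
  ∂bde = de − be + bd,
  ∂ace = ce − ae + ac.
This gives a 9×6 integer matrix of rank 5; reducing to Smith normal form yields diagonal entries (1,1,1,1,1).

Computing H_k = (kernel of ∂_k) / (image of ∂_{k+1}):

  H_0: rank C_0 − rank ∂_1 = 5 − 4 = 1, and the invariant factors of ∂_1 are all 1, so H_0 ≅ Z.

(K is a triangulation of the 2-sphere S^2.)

H_0 ≅ Z.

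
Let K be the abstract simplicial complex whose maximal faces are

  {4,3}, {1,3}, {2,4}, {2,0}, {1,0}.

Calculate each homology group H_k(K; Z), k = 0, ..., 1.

H_0 = Z,  H_1 = Z.

Take the total order 0 < 1 < 2 < 3 < 4 on the vertex set. Then K (dimension 1) consists of the simplices:

  0-simplices (5): [0], [1], [2], [3], [4]
  1-simplices (5): [0,1], [0,2], [1,3], [2,4], [3,4]

giving chain groups C_0 ≅ Z^5, C_1 ≅ Z^5.

Boundary ∂_1: C_1 → C_0 sends each edge [p,q] (with p < q) to q − p.
As a 5×5 matrix over Z this has rank 4, with invariant factors (1,1,1,1).

Now H_k = ker ∂_k / im ∂_{k+1}, so:

  H_0: rank C_0 − rank ∂_1 = 5 − 4 = 1, and the invariant factors of ∂_1 are all 1, so H_0 = Z.
  H_1: rank ker ∂_1 − rank ∂_2 = (5 − 4) − 0 = 1, and there is no ∂_2, so H_1 = Z.

As a check, the Euler characteristic is 5 − 5 = 0, which agrees with 1 − 1 = 0.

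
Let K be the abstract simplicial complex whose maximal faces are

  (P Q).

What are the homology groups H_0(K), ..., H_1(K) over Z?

H_0 = Z,  H_1 = 0.

K has 2 vertices, 1 edge.
rank ∂_0 = 0, rank ∂_1 = 1 ⇒ b_0 = 2 − 0 − 1 = 1; all invariant factors of ∂_1 are 1 so no torsion. So H_0 = Z.
rank ∂_1 = 1, rank ∂_2 = 0 ⇒ b_1 = 1 − 1 − 0 = 0. So H_1 = 0.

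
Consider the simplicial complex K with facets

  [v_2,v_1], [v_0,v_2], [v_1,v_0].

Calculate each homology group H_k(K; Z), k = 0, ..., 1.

H_0 ≅ Z,  H_1 ≅ Z.

We work with the vertex ordering v_0 < v_1 < v_2. The simplices of K, each written with vertices in increasing order, are:

  0-simplices (3): [v_0], [v_1], [v_2]
  1-simplices (3): [v_0,v_1], [v_0,v_2], [v_1,v_2]

so the chain groups are C_0 ≅ Z^3, C_1 ≅ Z^3.

∂_1: C_1 → C_0 sends each edge [p,q] (with p < q) to q − p.
This gives a 3×3 integer matrix of rank 2; reducing to Smith normal form yields diagonal entries (1,1).

Reading off H_k = ker ∂_k / im ∂_{k+1}:

  H_0: rank C_0 − rank ∂_1 = 3 − 2 = 1, and the invariant factors of ∂_1 are all 1, so H_0 = Z.
  H_1: rank ker ∂_1 − rank ∂_2 = (3 − 2) − 0 = 1, and there is no ∂_2, so H_1 = Z.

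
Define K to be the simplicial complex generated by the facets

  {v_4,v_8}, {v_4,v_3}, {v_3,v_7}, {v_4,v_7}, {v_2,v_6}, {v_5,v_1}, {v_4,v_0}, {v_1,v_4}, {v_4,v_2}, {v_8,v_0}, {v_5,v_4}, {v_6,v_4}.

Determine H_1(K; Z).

Order the vertices as v_0 < v_1 < v_2 < v_3 < v_4 < v_5 < v_6 < v_7 < v_8. Listing each simplex with vertices in this order, K has dimension 1 with simplices:

  0-simplices (9): [v_0], [v_1], [v_2], [v_3], [v_4], [v_5], [v_6], [v_7], [v_8]
  1-simplices (12): [v_0,v_4], [v_0,v_8], [v_1,v_4], [v_1,v_5], [v_2,v_4], [v_2,v_6], [v_3,v_4], [v_3,v_7], [v_4,v_5], [v_4,v_6], [v_4,v_7], [v_4,v_8]

so the chain groups are C_0 ≅ Z^9, C_1 ≅ Z^12.

The boundary map ∂_1: C_1 → C_0 maps an edge to its endpoints' difference, ∂[p,q] = q − p. For instance
  ∂[v_4,v_7] = [v_7] − [v_4].
The 9×12 boundary matrix has rank 8 and Smith normal form diag(1,1,1,1,1,1,1,1).

From H_k ≅ ker(∂_k) / im(∂_{k+1}) we obtain:

  H_1: rank ker ∂_1 − rank ∂_2 = (12 − 8) − 0 = 4, and there is no ∂_2, so H_1 ≅ Z^4.

H_1 ≅ Z^4.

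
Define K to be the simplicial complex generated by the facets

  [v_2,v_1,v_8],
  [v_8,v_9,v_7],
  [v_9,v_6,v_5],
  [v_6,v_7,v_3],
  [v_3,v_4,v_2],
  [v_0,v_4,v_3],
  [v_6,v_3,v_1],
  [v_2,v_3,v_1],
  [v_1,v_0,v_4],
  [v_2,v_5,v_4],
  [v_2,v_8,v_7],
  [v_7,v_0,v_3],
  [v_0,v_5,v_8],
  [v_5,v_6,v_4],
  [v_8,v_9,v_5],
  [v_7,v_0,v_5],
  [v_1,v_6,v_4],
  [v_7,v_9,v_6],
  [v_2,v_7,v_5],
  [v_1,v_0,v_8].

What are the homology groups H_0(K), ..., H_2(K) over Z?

Take the total order v_0 < v_1 < v_2 < v_3 < v_4 < v_5 < v_6 < v_7 < v_8 < v_9 on the vertex set. Then K (dimension 2) consists of the simplices:

  0-simplices (10): [v_0], [v_1], [v_2], [v_3], [v_4], [v_5], [v_6], [v_7], [v_8], [v_9]
  1-simplices (30): (30 of them)
  2-simplices (20): (20 of them)

Hence C_0 ≅ Z^10, C_1 ≅ Z^30, C_2 ≅ Z^20.

∂_1: C_1 → C_0 maps an edge to its endpoints' difference, ∂[p,q] = q − p.
As a 10×30 matrix over Z this has rank 9, with invariant factors (1,1,1,1,1,1,1,1,1).

Boundary ∂_2: C_2 → C_1 sends each 2-simplex [p,q,r] to [q,r] − [p,r] + [p,q]. For instance
  ∂[v_3,v_6,v_7] = [v_6,v_7] − [v_3,v_7] + [v_3,v_6],
  ∂[v_5,v_8,v_9] = [v_8,v_9] − [v_5,v_9] + [v_5,v_8].
The 30×20 boundary matrix has rank 20 and Smith normal form diag(1,1,1,1,1,1,1,1,1,1,1,1,1,1,1,1,1,1,1,2).

From H_k ≅ ker(∂_k) / im(∂_{k+1}) we obtain:

  H_0: rank C_0 − rank ∂_1 = 10 − 9 = 1, and the invariant factors of ∂_1 are all 1, so H_0 ≅ Z.
  H_1: rank ker ∂_1 − rank ∂_2 = (30 − 9) − 20 = 1, and ∂_2 has invariant factor 2 > 1, so H_1 ≅ Z ⊕ Z/2.
  H_2: rank ker ∂_2 − rank ∂_3 = (20 − 20) − 0 = 0, and there is no ∂_3, so H_2 ≅ 0.

(K is a triangulation of the Klein bottle.)

H_0 = Z,  H_1 = Z ⊕ Z/2,  H_2 = 0.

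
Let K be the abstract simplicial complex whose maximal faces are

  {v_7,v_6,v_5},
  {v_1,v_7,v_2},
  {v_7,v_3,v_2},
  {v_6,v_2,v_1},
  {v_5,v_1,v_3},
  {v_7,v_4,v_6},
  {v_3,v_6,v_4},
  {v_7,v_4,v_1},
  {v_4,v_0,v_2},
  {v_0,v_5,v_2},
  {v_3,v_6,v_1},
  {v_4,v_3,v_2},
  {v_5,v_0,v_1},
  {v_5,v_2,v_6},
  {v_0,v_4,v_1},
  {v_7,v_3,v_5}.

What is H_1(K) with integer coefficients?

Order the vertices as v_0 < v_1 < v_2 < v_3 < v_4 < v_5 < v_6 < v_7. Listing each simplex with vertices in this order, K has dimension 2 with simplices:

  0-simplices (8): [v_0], [v_1], [v_2], [v_3], [v_4], [v_5], [v_6], [v_7]
  1-simplices (24): (24 of them)
  2-simplices (16): (16 of them)

Hence C_0 ≅ Z^8, C_1 ≅ Z^24, C_2 ≅ Z^16.

The boundary map ∂_1: C_1 → C_0 sends each edge [p,q] (with p < q) to q − p.
The resulting 8×24 matrix has rank 7, and its Smith normal form has invariant factors (1,1,1,1,1,1,1).

The boundary map ∂_2: C_2 → C_1 acts by ∂[p,q,r] = [q,r] − [p,r] + [p,q]. For instance
  ∂[v_1,v_2,v_7] = [v_2,v_7] − [v_1,v_7] + [v_1,v_2],
  ∂[v_3,v_5,v_7] = [v_5,v_7] − [v_3,v_7] + [v_3,v_5].
As a 24×16 matrix over Z this has rank 15, with invariant factors (1,1,1,1,1,1,1,1,1,1,1,1,1,1,1).

Now H_k = ker ∂_k / im ∂_{k+1}, so:

  H_1: rank ker ∂_1 − rank ∂_2 = (24 − 7) − 15 = 2, and the invariant factors of ∂_2 are all 1, so H_1 = Z^2.

H_1 ≅ Z^2.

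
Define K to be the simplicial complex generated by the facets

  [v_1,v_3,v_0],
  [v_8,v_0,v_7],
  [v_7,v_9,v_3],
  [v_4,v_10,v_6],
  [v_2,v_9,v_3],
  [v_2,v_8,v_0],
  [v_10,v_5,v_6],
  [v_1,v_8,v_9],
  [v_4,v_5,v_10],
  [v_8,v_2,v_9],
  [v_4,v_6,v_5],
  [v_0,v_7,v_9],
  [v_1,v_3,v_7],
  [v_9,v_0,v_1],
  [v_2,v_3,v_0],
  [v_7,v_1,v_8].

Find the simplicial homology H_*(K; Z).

H_0 = Z^2,  H_1 = Z/2Z,  H_2 = Z.

Order the vertices as v_0 < v_1 < v_2 < v_3 < v_4 < v_5 < v_6 < v_7 < v_8 < v_9 < v_10. Listing each simplex with vertices in this order, K has dimension 2 with simplices:

  0-simplices (11): [v_0], [v_1], [v_2], [v_3], [v_4], [v_5], [v_6], [v_7], [v_8], [v_9], [v_10]
  1-simplices (24): (24 of them)
  2-simplices (16): (16 of them)

Hence C_0 ≅ Z^11, C_1 ≅ Z^24, C_2 ≅ Z^16.

∂_1: C_1 → C_0 sends each edge [p,q] (with p < q) to q − p.
This gives a 11×24 integer matrix of rank 9; reducing to Smith normal form yields diagonal entries (1,1,1,1,1,1,1,1,1).

∂_2: C_2 → C_1 sends each 2-simplex [p,q,r] to [q,r] − [p,r] + [p,q]. For instance
  ∂[v_0,v_1,v_9] = [v_1,v_9] − [v_0,v_9] + [v_0,v_1],
  ∂[v_4,v_6,v_10] = [v_6,v_10] − [v_4,v_10] + [v_4,v_6].
The 24×16 boundary matrix has rank 15 and Smith normal form diag(1,1,1,1,1,1,1,1,1,1,1,1,1,1,2).

Computing H_k = (kernel of ∂_k) / (image of ∂_{k+1}):

  H_0: rank C_0 − rank ∂_1 = 11 − 9 = 2, and the invariant factors of ∂_1 are all 1, so H_0 = Z^2.
  H_1: rank ker ∂_1 − rank ∂_2 = (24 − 9) − 15 = 0, and ∂_2 has invariant factor 2 > 1, so H_1 = Z/2Z.
  H_2: rank ker ∂_2 − rank ∂_3 = (16 − 15) − 0 = 1, and there is no ∂_3, so H_2 = Z.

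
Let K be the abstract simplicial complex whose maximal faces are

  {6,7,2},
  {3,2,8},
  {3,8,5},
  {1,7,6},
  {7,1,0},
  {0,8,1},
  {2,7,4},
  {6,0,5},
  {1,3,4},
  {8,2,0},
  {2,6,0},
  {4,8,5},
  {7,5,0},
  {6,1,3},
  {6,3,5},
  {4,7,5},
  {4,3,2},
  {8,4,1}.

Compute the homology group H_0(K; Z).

H_0 ≅ Z.

Take the total order 0 < 1 < 2 < 3 < 4 < 5 < 6 < 7 < 8 on the vertex set. Then K (dimension 2) consists of the simplices:

  0-simplices (9): [0], [1], [2], [3], [4], [5], [6], [7], [8]
  1-simplices (27): (27 of them)
  2-simplices (18): [0,1,7], [0,1,8], [0,2,6], [0,2,8], [0,5,6], [0,5,7], [1,3,4], [1,3,6], [1,4,8], [1,6,7], [2,3,4], [2,3,8], [2,4,7], [2,6,7], [3,5,6], [3,5,8], [4,5,7], [4,5,8]

Hence C_0 ≅ Z^9, C_1 ≅ Z^27, C_2 ≅ Z^18.

The boundary map ∂_1: C_1 → C_0 maps an edge to its endpoints' difference, ∂[p,q] = q − p. For instance
  ∂[4,7] = [7] − [4].
The resulting 9×27 matrix has rank 8, and its Smith normal form has invariant factors (1,1,1,1,1,1,1,1).

Boundary ∂_2: C_2 → C_1 acts by ∂[p,q,r] = [q,r] − [p,r] + [p,q]. For instance
  ∂[0,2,6] = [2,6] − [0,6] + [0,2],
  ∂[0,5,7] = [5,7] − [0,7] + [0,5].
The 27×18 boundary matrix has rank 18 and Smith normal form diag(1,1,1,1,1,1,1,1,1,1,1,1,1,1,1,1,1,2).

Now H_k = ker ∂_k / im ∂_{k+1}, so:

  H_0: rank C_0 − rank ∂_1 = 9 − 8 = 1, and the invariant factors of ∂_1 are all 1, so H_0 = Z.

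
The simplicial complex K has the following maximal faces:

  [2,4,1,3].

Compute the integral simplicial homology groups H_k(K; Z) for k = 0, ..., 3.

We work with the vertex ordering 1 < 2 < 3 < 4. The simplices of K, each written with vertices in increasing order, are:

  0-simplices (4): [1], [2], [3], [4]
  1-simplices (6): [1,2], [1,3], [1,4], [2,3], [2,4], [3,4]
  2-simplices (4): [1,2,3], [1,2,4], [1,3,4], [2,3,4]
  3-simplices (1): [1,2,3,4]

Hence C_0 ≅ Z^4, C_1 ≅ Z^6, C_2 ≅ Z^4, C_3 ≅ Z^1.

Boundary ∂_1: C_1 → C_0 is given by ∂[p,q] = [q] − [p].
As a 4×6 matrix over Z this has rank 3, with invariant factors (1,1,1).

The boundary map ∂_2: C_2 → C_1 acts by ∂[p,q,r] = [q,r] − [p,r] + [p,q]. For instance
  ∂[2,3,4] = [3,4] − [2,4] + [2,3],
  ∂[1,2,4] = [2,4] − [1,4] + [1,2].
As a 6×4 matrix over Z this has rank 3, with invariant factors (1,1,1).

The boundary map ∂_3: C_3 → C_2 sends each 3-simplex σ to the alternating sum Σ_i (−1)^i (σ with its i-th vertex removed). For instance
  ∂[1,2,3,4] = [2,3,4] − [1,3,4] + [1,2,4] − [1,2,3].
As a 4×1 matrix over Z this has rank 1, with invariant factors (1).

Now H_k = ker ∂_k / im ∂_{k+1}, so:

  H_0: rank C_0 − rank ∂_1 = 4 − 3 = 1, and the invariant factors of ∂_1 are all 1, so H_0 ≅ Z.
  H_1: rank ker ∂_1 − rank ∂_2 = (6 − 3) − 3 = 0, and the invariant factors of ∂_2 are all 1, so H_1 ≅ 0.
  H_2: rank ker ∂_2 − rank ∂_3 = (4 − 3) − 1 = 0, and the invariant factors of ∂_3 are all 1, so H_2 ≅ 0.
  H_3: rank ker ∂_3 − rank ∂_4 = (1 − 1) − 0 = 0, and there is no ∂_4, so H_3 ≅ 0.

As a check, the Euler characteristic is 4 − 6 + 4 − 1 = 1, which agrees with 1 − 0 + 0 − 0 = 1.

H_0 = Z,  H_1 = 0,  H_2 = 0,  H_3 = 0.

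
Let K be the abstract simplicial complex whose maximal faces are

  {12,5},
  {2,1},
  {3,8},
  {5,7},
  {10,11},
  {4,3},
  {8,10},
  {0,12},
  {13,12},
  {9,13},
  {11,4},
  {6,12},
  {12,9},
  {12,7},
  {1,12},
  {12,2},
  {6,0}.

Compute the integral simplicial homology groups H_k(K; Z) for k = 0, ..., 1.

H_0 = Z^2,  H_1 = Z^5.

K has 14 vertices, 17 edges.
rank ∂_0 = 0, rank ∂_1 = 12 ⇒ b_0 = 14 − 0 − 12 = 2; all invariant factors of ∂_1 are 1 so no torsion. So H_0 ≅ Z^2.
rank ∂_1 = 12, rank ∂_2 = 0 ⇒ b_1 = 17 − 12 − 0 = 5. So H_1 ≅ Z^5.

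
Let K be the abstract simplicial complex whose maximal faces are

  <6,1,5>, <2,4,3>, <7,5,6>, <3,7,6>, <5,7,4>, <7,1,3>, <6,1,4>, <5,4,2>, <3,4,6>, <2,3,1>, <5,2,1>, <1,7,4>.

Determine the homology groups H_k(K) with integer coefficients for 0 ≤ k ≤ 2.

H_0 ≅ Z,  H_1 ≅ Z_2,  H_2 = 0.

We work with the vertex ordering 1 < 2 < 3 < 4 < 5 < 6 < 7. The simplices of K, each written with vertices in increasing order, are:

  0-simplices (7): [1], [2], [3], [4], [5], [6], [7]
  1-simplices (18): [1,2], [1,3], [1,4], [1,5], [1,6], [1,7], [2,3], [2,4], [2,5], [3,4], [3,6], [3,7], [4,5], [4,6], [4,7], [5,6], [5,7], [6,7]
  2-simplices (12): [1,2,3], [1,2,5], [1,3,7], [1,4,6], [1,4,7], [1,5,6], [2,3,4], [2,4,5], [3,4,6], [3,6,7], [4,5,7], [5,6,7]

Hence C_0 ≅ Z^7, C_1 ≅ Z^18, C_2 ≅ Z^12.

∂_1: C_1 → C_0 maps an edge to its endpoints' difference, ∂[p,q] = q − p. For instance
  ∂[2,4] = [4] − [2].
This gives a 7×18 integer matrix of rank 6; reducing to Smith normal form yields diagonal entries (1,1,1,1,1,1).

∂_2: C_2 → C_1 sends each 2-simplex [p,q,r] to [q,r] − [p,r] + [p,q]. For instance
  ∂[3,4,6] = [4,6] − [3,6] + [3,4],
  ∂[1,3,7] = [3,7] − [1,7] + [1,3].
As a 18×12 matrix over Z this has rank 12, with invariant factors (1,1,1,1,1,1,1,1,1,1,1,2).

Computing H_k = (kernel of ∂_k) / (image of ∂_{k+1}):

  H_0: rank C_0 − rank ∂_1 = 7 − 6 = 1, and the invariant factors of ∂_1 are all 1, so H_0 = Z.
  H_1: rank ker ∂_1 − rank ∂_2 = (18 − 6) − 12 = 0, and ∂_2 has invariant factor 2 > 1, so H_1 = Z_2.
  H_2: rank ker ∂_2 − rank ∂_3 = (12 − 12) − 0 = 0, and there is no ∂_3, so H_2 = 0.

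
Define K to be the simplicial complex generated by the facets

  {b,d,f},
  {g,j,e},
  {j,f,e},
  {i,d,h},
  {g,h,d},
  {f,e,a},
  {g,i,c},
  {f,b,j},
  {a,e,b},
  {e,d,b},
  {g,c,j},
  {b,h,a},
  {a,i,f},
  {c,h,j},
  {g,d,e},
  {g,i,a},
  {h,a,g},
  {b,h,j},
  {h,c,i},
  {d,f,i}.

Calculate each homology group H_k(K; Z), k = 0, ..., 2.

Take the total order a < b < c < d < e < f < g < h < i < j on the vertex set. Then K (dimension 2) consists of the simplices:

  0-simplices (10): a, b, c, d, e, f, g, h, i, j
  1-simplices (30): ab, ae, af, ag, ah, ai, bd, be, bf, bh, bj, cg, ch, ci, cj, de, df, dg, dh, di, ef, eg, ej, fi, fj, gh, gi, gj, hi, hj
  2-simplices (20): abe, abh, aef, afi, agh, agi, bde, bdf, bfj, bhj, cgi, cgj, chi, chj, deg, dfi, dgh, dhi, efj, egj

Hence C_0 ≅ Z^10, C_1 ≅ Z^30, C_2 ≅ Z^20.

∂_1: C_1 → C_0 is given by ∂[p,q] = [q] − [p].
The resulting 10×30 matrix has rank 9, and its Smith normal form has invariant factors (1,1,1,1,1,1,1,1,1).

Boundary ∂_2: C_2 → C_1 acts by ∂[p,q,r] = [q,r] − [p,r] + [p,q]. For instance
  ∂agi = gi − ai + ag,
  ∂agh = gh − ah + ag.
This gives a 30×20 integer matrix of rank 20; reducing to Smith normal form yields diagonal entries (1,1,1,1,1,1,1,1,1,1,1,1,1,1,1,1,1,1,1,2).

Computing H_k = (kernel of ∂_k) / (image of ∂_{k+1}):

  H_0: rank C_0 − rank ∂_1 = 10 − 9 = 1, and the invariant factors of ∂_1 are all 1, so H_0 ≅ Z.
  H_1: rank ker ∂_1 − rank ∂_2 = (30 − 9) − 20 = 1, and ∂_2 has invariant factor 2 > 1, so H_1 ≅ Z ⊕ Z/2Z.
  H_2: rank ker ∂_2 − rank ∂_3 = (20 − 20) − 0 = 0, and there is no ∂_3, so H_2 ≅ 0.

As a check, the Euler characteristic is 10 − 30 + 20 = 0, which agrees with 1 − 1 + 0 = 0.
(K is a triangulation of the Klein bottle.)

H_0 = Z,  H_1 = Z ⊕ Z/2Z,  H_2 = 0.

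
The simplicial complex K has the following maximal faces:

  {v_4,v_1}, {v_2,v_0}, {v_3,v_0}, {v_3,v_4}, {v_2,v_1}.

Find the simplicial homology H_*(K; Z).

Take the total order v_0 < v_1 < v_2 < v_3 < v_4 on the vertex set. Then K (dimension 1) consists of the simplices:

  0-simplices (5): [v_0], [v_1], [v_2], [v_3], [v_4]
  1-simplices (5): [v_0,v_2], [v_0,v_3], [v_1,v_2], [v_1,v_4], [v_3,v_4]

Hence C_0 ≅ Z^5, C_1 ≅ Z^5.

The boundary map ∂_1: C_1 → C_0 sends each edge [p,q] (with p < q) to q − p.
As a 5×5 matrix over Z this has rank 4, with invariant factors (1,1,1,1).

Computing H_k = (kernel of ∂_k) / (image of ∂_{k+1}):

  H_0: rank C_0 − rank ∂_1 = 5 − 4 = 1, and the invariant factors of ∂_1 are all 1, so H_0 = Z.
  H_1: rank ker ∂_1 − rank ∂_2 = (5 − 4) − 0 = 1, and there is no ∂_2, so H_1 = Z.

H_0 ≅ Z,  H_1 ≅ Z.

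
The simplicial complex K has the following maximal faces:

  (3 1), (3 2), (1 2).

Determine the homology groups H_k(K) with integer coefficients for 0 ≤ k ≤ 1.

Fix the vertex order 1 < 2 < 3 and write every simplex with vertices in increasing order. Then dim K = 1 and the simplices of K are:

  0-simplices (3): [1], [2], [3]
  1-simplices (3): [1,2], [1,3], [2,3]

giving chain groups C_0 ≅ Z^3, C_1 ≅ Z^3.

The boundary map ∂_1: C_1 → C_0 maps an edge to its endpoints' difference, ∂[p,q] = q − p.
The resulting 3×3 matrix has rank 2, and its Smith normal form has invariant factors (1,1).

Computing H_k = (kernel of ∂_k) / (image of ∂_{k+1}):

  H_0: rank C_0 − rank ∂_1 = 3 − 2 = 1, and the invariant factors of ∂_1 are all 1, so H_0 ≅ Z.
  H_1: rank ker ∂_1 − rank ∂_2 = (3 − 2) − 0 = 1, and there is no ∂_2, so H_1 ≅ Z.

As a check, the Euler characteristic is 3 − 3 = 0, which agrees with 1 − 1 = 0.

H_0 ≅ Z,  H_1 ≅ Z.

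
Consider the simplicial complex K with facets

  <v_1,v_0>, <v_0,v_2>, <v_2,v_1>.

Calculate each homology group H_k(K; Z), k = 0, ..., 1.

H_0 = Z,  H_1 = Z.

K has 3 vertices, 3 edges.
rank ∂_0 = 0, rank ∂_1 = 2 ⇒ b_0 = 3 − 0 − 2 = 1; all invariant factors of ∂_1 are 1 so no torsion. So H_0 ≅ Z.
rank ∂_1 = 2, rank ∂_2 = 0 ⇒ b_1 = 3 − 2 − 0 = 1. So H_1 ≅ Z.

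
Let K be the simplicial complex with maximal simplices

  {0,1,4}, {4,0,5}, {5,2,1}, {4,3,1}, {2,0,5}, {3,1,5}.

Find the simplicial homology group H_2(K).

Take the total order 0 < 1 < 2 < 3 < 4 < 5 on the vertex set. Then K (dimension 2) consists of the simplices:

  0-simplices (6): [0], [1], [2], [3], [4], [5]
  1-simplices (12): [0,1], [0,2], [0,4], [0,5], [1,2], [1,3], [1,4], [1,5], [2,5], [3,4], [3,5], [4,5]
  2-simplices (6): [0,1,4], [0,2,5], [0,4,5], [1,2,5], [1,3,4], [1,3,5]

giving chain groups C_0 ≅ Z^6, C_1 ≅ Z^12, C_2 ≅ Z^6.

Boundary ∂_1: C_1 → C_0 sends each edge [p,q] (with p < q) to q − p. For instance
  ∂[1,2] = [2] − [1].
As a 6×12 matrix over Z this has rank 5, with invariant factors (1,1,1,1,1).

The boundary map ∂_2: C_2 → C_1 acts by ∂[p,q,r] = [q,r] − [p,r] + [p,q]. For instance
  ∂[0,1,4] = [1,4] − [0,4] + [0,1],
  ∂[1,3,4] = [3,4] − [1,4] + [1,3].
As a 12×6 matrix over Z this has rank 6, with invariant factors (1,1,1,1,1,1).

From H_k ≅ ker(∂_k) / im(∂_{k+1}) we obtain:

  H_2: rank ker ∂_2 − rank ∂_3 = (6 − 6) − 0 = 0, and there is no ∂_3, so H_2 ≅ 0.

H_2 ≅ 0.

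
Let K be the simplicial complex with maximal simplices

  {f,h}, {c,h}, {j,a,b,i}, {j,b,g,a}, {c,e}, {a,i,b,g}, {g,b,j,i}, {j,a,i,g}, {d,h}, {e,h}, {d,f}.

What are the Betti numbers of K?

K has 10 vertices, 16 edges, 10 triangles, 5 3-simplices.
rank ∂_0 = 0, rank ∂_1 = 8 ⇒ b_0 = 10 − 0 − 8 = 2; all invariant factors of ∂_1 are 1 so no torsion. So H_0 = Z^2.
rank ∂_1 = 8, rank ∂_2 = 6 ⇒ b_1 = 16 − 8 − 6 = 2; all invariant factors of ∂_2 are 1 so no torsion. So H_1 = Z^2.
rank ∂_2 = 6, rank ∂_3 = 4 ⇒ b_2 = 10 − 6 − 4 = 0; all invariant factors of ∂_3 are 1 so no torsion. So H_2 = 0.
rank ∂_3 = 4, rank ∂_4 = 0 ⇒ b_3 = 5 − 4 − 0 = 1. So H_3 = Z.

b_0 = 2, b_1 = 2, b_2 = 0, b_3 = 1.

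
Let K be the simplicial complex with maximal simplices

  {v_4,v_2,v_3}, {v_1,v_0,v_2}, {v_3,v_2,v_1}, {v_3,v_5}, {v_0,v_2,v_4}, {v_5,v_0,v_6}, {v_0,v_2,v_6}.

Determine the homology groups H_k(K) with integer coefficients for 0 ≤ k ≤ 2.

H_0 ≅ Z,  H_1 ≅ Z,  H_2 = 0.

Take the total order v_0 < v_1 < v_2 < v_3 < v_4 < v_5 < v_6 on the vertex set. Then K (dimension 2) consists of the simplices:

  0-simplices (7): [v_0], [v_1], [v_2], [v_3], [v_4], [v_5], [v_6]
  1-simplices (13): [v_0,v_1], [v_0,v_2], [v_0,v_4], [v_0,v_5], [v_0,v_6], [v_1,v_2], [v_1,v_3], [v_2,v_3], [v_2,v_4], [v_2,v_6], [v_3,v_4], [v_3,v_5], [v_5,v_6]
  2-simplices (6): [v_0,v_1,v_2], [v_0,v_2,v_4], [v_0,v_2,v_6], [v_0,v_5,v_6], [v_1,v_2,v_3], [v_2,v_3,v_4]

Hence C_0 ≅ Z^7, C_1 ≅ Z^13, C_2 ≅ Z^6.

∂_1: C_1 → C_0 is given by ∂[p,q] = [q] − [p].
The resulting 7×13 matrix has rank 6, and its Smith normal form has invariant factors (1,1,1,1,1,1).

∂_2: C_2 → C_1 acts by ∂[p,q,r] = [q,r] − [p,r] + [p,q]. For instance
  ∂[v_0,v_2,v_4] = [v_2,v_4] − [v_0,v_4] + [v_0,v_2],
  ∂[v_2,v_3,v_4] = [v_3,v_4] − [v_2,v_4] + [v_2,v_3].
As a 13×6 matrix over Z this has rank 6, with invariant factors (1,1,1,1,1,1).

Computing H_k = (kernel of ∂_k) / (image of ∂_{k+1}):

  H_0: rank C_0 − rank ∂_1 = 7 − 6 = 1, and the invariant factors of ∂_1 are all 1, so H_0 ≅ Z.
  H_1: rank ker ∂_1 − rank ∂_2 = (13 − 6) − 6 = 1, and the invariant factors of ∂_2 are all 1, so H_1 ≅ Z.
  H_2: rank ker ∂_2 − rank ∂_3 = (6 − 6) − 0 = 0, and there is no ∂_3, so H_2 ≅ 0.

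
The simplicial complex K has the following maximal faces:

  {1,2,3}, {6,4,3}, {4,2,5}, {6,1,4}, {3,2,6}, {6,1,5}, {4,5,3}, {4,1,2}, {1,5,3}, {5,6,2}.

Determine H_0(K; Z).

H_0 ≅ Z.

Fix the vertex order 1 < 2 < 3 < 4 < 5 < 6 and write every simplex with vertices in increasing order. Then dim K = 2 and the simplices of K are:

  0-simplices (6): [1], [2], [3], [4], [5], [6]
  1-simplices (15): [1,2], [1,3], [1,4], [1,5], [1,6], [2,3], [2,4], [2,5], [2,6], [3,4], [3,5], [3,6], [4,5], [4,6], [5,6]
  2-simplices (10): [1,2,3], [1,2,4], [1,3,5], [1,4,6], [1,5,6], [2,3,6], [2,4,5], [2,5,6], [3,4,5], [3,4,6]

Hence C_0 ≅ Z^6, C_1 ≅ Z^15, C_2 ≅ Z^10.

The boundary map ∂_1: C_1 → C_0 maps an edge to its endpoints' difference, ∂[p,q] = q − p.
As a 6×15 matrix over Z this has rank 5, with invariant factors (1,1,1,1,1).

Boundary ∂_2: C_2 → C_1 acts by ∂[p,q,r] = [q,r] − [p,r] + [p,q]. For instance
  ∂[3,4,5] = [4,5] − [3,5] + [3,4],
  ∂[3,4,6] = [4,6] − [3,6] + [3,4].
The 15×10 boundary matrix has rank 10 and Smith normal form diag(1,1,1,1,1,1,1,1,1,2).

Reading off H_k = ker ∂_k / im ∂_{k+1}:

  H_0: rank C_0 − rank ∂_1 = 6 − 5 = 1, and the invariant factors of ∂_1 are all 1, so H_0 ≅ Z.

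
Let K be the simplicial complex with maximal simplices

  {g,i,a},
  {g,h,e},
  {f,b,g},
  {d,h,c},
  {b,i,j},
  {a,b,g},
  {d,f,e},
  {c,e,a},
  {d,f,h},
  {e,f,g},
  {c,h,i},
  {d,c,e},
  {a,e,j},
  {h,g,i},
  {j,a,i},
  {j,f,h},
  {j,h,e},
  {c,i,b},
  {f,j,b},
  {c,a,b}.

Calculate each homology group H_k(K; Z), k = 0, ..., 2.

H_0 = Z,  H_1 = Z ⊕ Z_2,  H_2 = 0.

Fix the vertex order a < b < c < d < e < f < g < h < i < j and write every simplex with vertices in increasing order. Then dim K = 2 and the simplices of K are:

  0-simplices (10): a, b, c, d, e, f, g, h, i, j
  1-simplices (30): ab, ac, ae, ag, ai, aj, bc, bf, bg, bi, bj, cd, ce, ch, ci, de, df, dh, ef, eg, eh, ej, fg, fh, fj, gh, gi, hi, hj, ij
  2-simplices (20): abc, abg, ace, aej, agi, aij, bci, bfg, bfj, bij, cde, cdh, chi, def, dfh, efg, egh, ehj, fhj, ghi

so the chain groups are C_0 ≅ Z^10, C_1 ≅ Z^30, C_2 ≅ Z^20.

The boundary map ∂_1: C_1 → C_0 maps an edge to its endpoints' difference, ∂[p,q] = q − p.
The 10×30 boundary matrix has rank 9 and Smith normal form diag(1,1,1,1,1,1,1,1,1).

Boundary ∂_2: C_2 → C_1 sends each 2-simplex [p,q,r] to [q,r] − [p,r] + [p,q]. For instance
  ∂bci = ci − bi + bc,
  ∂abg = bg − ag + ab.
The 30×20 boundary matrix has rank 20 and Smith normal form diag(1,1,1,1,1,1,1,1,1,1,1,1,1,1,1,1,1,1,1,2).

Reading off H_k = ker ∂_k / im ∂_{k+1}:

  H_0: rank C_0 − rank ∂_1 = 10 − 9 = 1, and the invariant factors of ∂_1 are all 1, so H_0 = Z.
  H_1: rank ker ∂_1 − rank ∂_2 = (30 − 9) − 20 = 1, and ∂_2 has invariant factor 2 > 1, so H_1 = Z ⊕ Z_2.
  H_2: rank ker ∂_2 − rank ∂_3 = (20 − 20) − 0 = 0, and there is no ∂_3, so H_2 = 0.

As a check, the Euler characteristic is 10 − 30 + 20 = 0, which agrees with 1 − 1 + 0 = 0.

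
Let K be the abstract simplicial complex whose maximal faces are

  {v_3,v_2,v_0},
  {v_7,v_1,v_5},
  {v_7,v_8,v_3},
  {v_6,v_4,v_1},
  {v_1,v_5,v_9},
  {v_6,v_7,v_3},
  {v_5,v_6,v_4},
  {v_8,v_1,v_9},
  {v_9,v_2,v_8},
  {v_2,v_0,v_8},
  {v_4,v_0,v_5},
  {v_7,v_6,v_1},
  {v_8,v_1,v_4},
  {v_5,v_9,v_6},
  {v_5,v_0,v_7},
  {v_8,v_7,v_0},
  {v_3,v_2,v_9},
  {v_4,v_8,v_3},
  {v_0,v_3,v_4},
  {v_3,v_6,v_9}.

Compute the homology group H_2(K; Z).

H_2 = 0.

Take the total order v_0 < v_1 < v_2 < v_3 < v_4 < v_5 < v_6 < v_7 < v_8 < v_9 on the vertex set. Then K (dimension 2) consists of the simplices:

  0-simplices (10): [v_0], [v_1], [v_2], [v_3], [v_4], [v_5], [v_6], [v_7], [v_8], [v_9]
  1-simplices (30): (30 of them)
  2-simplices (20): (20 of them)

Hence C_0 ≅ Z^10, C_1 ≅ Z^30, C_2 ≅ Z^20.

The boundary map ∂_1: C_1 → C_0 maps an edge to its endpoints' difference, ∂[p,q] = q − p. For instance
  ∂[v_1,v_8] = [v_8] − [v_1].
The resulting 10×30 matrix has rank 9, and its Smith normal form has invariant factors (1,1,1,1,1,1,1,1,1).

Boundary ∂_2: C_2 → C_1 maps a triangle to the signed sum of its edges. For instance
  ∂[v_0,v_3,v_4] = [v_3,v_4] − [v_0,v_4] + [v_0,v_3],
  ∂[v_0,v_2,v_8] = [v_2,v_8] − [v_0,v_8] + [v_0,v_2].
The 30×20 boundary matrix has rank 20 and Smith normal form diag(1,1,1,1,1,1,1,1,1,1,1,1,1,1,1,1,1,1,1,2).

Now H_k = ker ∂_k / im ∂_{k+1}, so:

  H_2: rank ker ∂_2 − rank ∂_3 = (20 − 20) − 0 = 0, and there is no ∂_3, so H_2 ≅ 0.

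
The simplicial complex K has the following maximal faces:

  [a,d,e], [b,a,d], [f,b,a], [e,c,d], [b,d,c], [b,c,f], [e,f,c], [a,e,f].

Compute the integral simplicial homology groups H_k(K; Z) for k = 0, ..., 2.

Fix the vertex order a < b < c < d < e < f and write every simplex with vertices in increasing order. Then dim K = 2 and the simplices of K are:

  0-simplices (6): a, b, c, d, e, f
  1-simplices (12): ab, ad, ae, af, bc, bd, bf, cd, ce, cf, de, ef
  2-simplices (8): abd, abf, ade, aef, bcd, bcf, cde, cef

so the chain groups are C_0 ≅ Z^6, C_1 ≅ Z^12, C_2 ≅ Z^8.

Boundary ∂_1: C_1 → C_0 sends each edge [p,q] (with p < q) to q − p. For instance
  ∂ae = e − a.
This gives a 6×12 integer matrix of rank 5; reducing to Smith normal form yields diagonal entries (1,1,1,1,1).

∂_2: C_2 → C_1 acts by ∂[p,q,r] = [q,r] − [p,r] + [p,q]. For instance
  ∂abf = bf − af + ab,
  ∂ade = de − ae + ad.
The resulting 12×8 matrix has rank 7, and its Smith normal form has invariant factors (1,1,1,1,1,1,1).

Now H_k = ker ∂_k / im ∂_{k+1}, so:

  H_0: rank C_0 − rank ∂_1 = 6 − 5 = 1, and the invariant factors of ∂_1 are all 1, so H_0 = Z.
  H_1: rank ker ∂_1 − rank ∂_2 = (12 − 5) − 7 = 0, and the invariant factors of ∂_2 are all 1, so H_1 = 0.
  H_2: rank ker ∂_2 − rank ∂_3 = (8 − 7) − 0 = 1, and there is no ∂_3, so H_2 = Z.

As a check, the Euler characteristic is 6 − 12 + 8 = 2, which agrees with 1 − 0 + 1 = 2.

H_0 ≅ Z,  H_1 = 0,  H_2 ≅ Z.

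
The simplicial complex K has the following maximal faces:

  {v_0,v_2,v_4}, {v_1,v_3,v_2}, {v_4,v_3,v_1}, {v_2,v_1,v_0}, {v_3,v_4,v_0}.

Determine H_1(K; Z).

Fix the vertex order v_0 < v_1 < v_2 < v_3 < v_4 and write every simplex with vertices in increasing order. Then dim K = 2 and the simplices of K are:

  0-simplices (5): [v_0], [v_1], [v_2], [v_3], [v_4]
  1-simplices (10): [v_0,v_1], [v_0,v_2], [v_0,v_3], [v_0,v_4], [v_1,v_2], [v_1,v_3], [v_1,v_4], [v_2,v_3], [v_2,v_4], [v_3,v_4]
  2-simplices (5): [v_0,v_1,v_2], [v_0,v_2,v_4], [v_0,v_3,v_4], [v_1,v_2,v_3], [v_1,v_3,v_4]

giving chain groups C_0 ≅ Z^5, C_1 ≅ Z^10, C_2 ≅ Z^5.

Boundary ∂_1: C_1 → C_0 sends each edge [p,q] (with p < q) to q − p.
The resulting 5×10 matrix has rank 4, and its Smith normal form has invariant factors (1,1,1,1).

Boundary ∂_2: C_2 → C_1 sends each 2-simplex [p,q,r] to [q,r] − [p,r] + [p,q]. For instance
  ∂[v_1,v_3,v_4] = [v_3,v_4] − [v_1,v_4] + [v_1,v_3],
  ∂[v_0,v_1,v_2] = [v_1,v_2] − [v_0,v_2] + [v_0,v_1].
The 10×5 boundary matrix has rank 5 and Smith normal form diag(1,1,1,1,1).

Computing H_k = (kernel of ∂_k) / (image of ∂_{k+1}):

  H_1: rank ker ∂_1 − rank ∂_2 = (10 − 4) − 5 = 1, and the invariant factors of ∂_2 are all 1, so H_1 = Z.

H_1 = Z.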